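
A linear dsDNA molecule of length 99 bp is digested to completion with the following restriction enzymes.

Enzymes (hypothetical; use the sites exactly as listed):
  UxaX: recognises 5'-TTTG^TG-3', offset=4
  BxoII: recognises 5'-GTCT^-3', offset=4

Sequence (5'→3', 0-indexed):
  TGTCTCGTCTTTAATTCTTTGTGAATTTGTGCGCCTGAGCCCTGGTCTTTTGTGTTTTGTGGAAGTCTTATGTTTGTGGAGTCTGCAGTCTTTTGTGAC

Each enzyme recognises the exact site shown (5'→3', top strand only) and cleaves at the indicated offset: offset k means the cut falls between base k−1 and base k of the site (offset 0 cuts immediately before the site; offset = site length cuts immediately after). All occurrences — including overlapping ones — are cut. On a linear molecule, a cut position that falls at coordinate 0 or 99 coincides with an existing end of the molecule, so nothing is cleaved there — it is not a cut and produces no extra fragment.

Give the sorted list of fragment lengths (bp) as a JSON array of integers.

[4,4,4,5,5,7,7,8,8,8,9,11,19]

Per-enzyme occurrences:
  UxaX TTTGTG/4: at [17, 25, 48, 55, 72, 91] ⇒ [21, 29, 52, 59, 76, 95]
  BxoII GTCT/4: at [1, 6, 44, 64, 80, 87] ⇒ [5, 10, 48, 68, 84, 91]

All cut coordinates (distinct, sorted): [5, 10, 21, 29, 48, 52, 59, 68, 76, 84, 91, 95]

Fragment lengths:
  [0,5): 5 bp
  [5,10): 5 bp
  [10,21): 11 bp
  [21,29): 8 bp
  [29,48): 19 bp
  [48,52): 4 bp
  [52,59): 7 bp
  [59,68): 9 bp
  [68,76): 8 bp
  [76,84): 8 bp
  [84,91): 7 bp
  [91,95): 4 bp
  [95,99): 4 bp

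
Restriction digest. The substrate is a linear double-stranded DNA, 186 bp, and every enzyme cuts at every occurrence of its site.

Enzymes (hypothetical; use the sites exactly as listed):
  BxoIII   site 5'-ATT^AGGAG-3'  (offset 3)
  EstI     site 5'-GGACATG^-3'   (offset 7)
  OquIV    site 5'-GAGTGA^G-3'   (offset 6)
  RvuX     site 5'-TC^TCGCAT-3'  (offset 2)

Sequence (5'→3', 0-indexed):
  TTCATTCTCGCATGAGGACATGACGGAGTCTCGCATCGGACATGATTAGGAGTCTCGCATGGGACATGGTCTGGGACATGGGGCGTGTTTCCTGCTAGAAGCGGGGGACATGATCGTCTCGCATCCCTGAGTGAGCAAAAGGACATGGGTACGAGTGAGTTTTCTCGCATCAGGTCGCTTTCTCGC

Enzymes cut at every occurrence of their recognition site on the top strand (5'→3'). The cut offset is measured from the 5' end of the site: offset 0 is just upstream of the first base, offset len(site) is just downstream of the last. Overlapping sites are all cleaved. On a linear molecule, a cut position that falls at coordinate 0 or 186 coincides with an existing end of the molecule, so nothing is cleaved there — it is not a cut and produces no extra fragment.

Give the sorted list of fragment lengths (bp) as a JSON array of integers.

[3,6,6,7,7,8,11,12,13,14,14,15,16,22,32]

Per-enzyme occurrences:
  BxoIII (ATTAGGAG, off=3): starts [44] → cuts [47]
  EstI (GGACATG, off=7): starts [15, 37, 61, 73, 105, 140] → cuts [22, 44, 68, 80, 112, 147]
  OquIV (GAGTGAG, off=6): starts [128, 152] → cuts [134, 158]
  RvuX (TCTCGCAT, off=2): starts [5, 28, 52, 116, 162] → cuts [7, 30, 54, 118, 164]

Pooled cuts: [7, 22, 30, 44, 47, 54, 68, 80, 112, 118, 134, 147, 158, 164]

Fragment lengths:
  [0,7): 7 bp
  [7,22): 15 bp
  [22,30): 8 bp
  [30,44): 14 bp
  [44,47): 3 bp
  [47,54): 7 bp
  [54,68): 14 bp
  [68,80): 12 bp
  [80,112): 32 bp
  [112,118): 6 bp
  [118,134): 16 bp
  [134,147): 13 bp
  [147,158): 11 bp
  [158,164): 6 bp
  [164,186): 22 bp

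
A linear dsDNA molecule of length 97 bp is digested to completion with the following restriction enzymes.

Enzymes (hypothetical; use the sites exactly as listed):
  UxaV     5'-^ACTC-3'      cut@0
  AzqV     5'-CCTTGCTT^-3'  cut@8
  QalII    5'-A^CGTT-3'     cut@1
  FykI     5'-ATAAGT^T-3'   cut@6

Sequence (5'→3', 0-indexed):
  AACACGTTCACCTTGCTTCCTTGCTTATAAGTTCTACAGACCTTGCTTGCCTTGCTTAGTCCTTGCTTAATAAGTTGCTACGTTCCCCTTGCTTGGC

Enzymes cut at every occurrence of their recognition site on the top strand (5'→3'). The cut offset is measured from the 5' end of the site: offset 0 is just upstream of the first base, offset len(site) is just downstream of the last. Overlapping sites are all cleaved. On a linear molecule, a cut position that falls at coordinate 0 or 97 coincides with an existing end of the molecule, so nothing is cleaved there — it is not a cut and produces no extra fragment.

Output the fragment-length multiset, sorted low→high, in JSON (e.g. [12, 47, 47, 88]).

[3,4,5,6,7,8,9,11,14,14,16]

Site scan:
  UxaV (ACTC, off=0): no sites
  AzqV (CCTTGCTT, off=8): starts [10, 18, 40, 49, 60, 86] → cuts [18, 26, 48, 57, 68, 94]
  QalII (ACGTT, off=1): starts [3, 79] → cuts [4, 80]
  FykI (ATAAGTT, off=6): starts [26, 69] → cuts [32, 75]

Pooled cuts: [4, 18, 26, 32, 48, 57, 68, 75, 80, 94]

Fragment lengths:
  [0,4): 4 bp
  [4,18): 14 bp
  [18,26): 8 bp
  [26,32): 6 bp
  [32,48): 16 bp
  [48,57): 9 bp
  [57,68): 11 bp
  [68,75): 7 bp
  [75,80): 5 bp
  [80,94): 14 bp
  [94,97): 3 bp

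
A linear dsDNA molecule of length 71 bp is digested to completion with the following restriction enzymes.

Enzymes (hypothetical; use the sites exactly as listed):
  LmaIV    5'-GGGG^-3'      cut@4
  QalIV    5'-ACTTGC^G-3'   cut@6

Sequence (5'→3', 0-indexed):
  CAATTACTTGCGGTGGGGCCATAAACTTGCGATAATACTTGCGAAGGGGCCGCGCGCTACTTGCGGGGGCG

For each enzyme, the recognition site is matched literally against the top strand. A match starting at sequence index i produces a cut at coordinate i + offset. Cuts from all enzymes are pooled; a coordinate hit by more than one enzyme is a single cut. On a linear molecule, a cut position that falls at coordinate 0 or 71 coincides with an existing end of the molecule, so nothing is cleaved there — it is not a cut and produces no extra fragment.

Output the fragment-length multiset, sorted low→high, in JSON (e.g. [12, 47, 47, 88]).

[1,2,4,7,7,11,12,12,15]

Scan for sites:
  LmaIV GGGG/4: at [14, 45, 64, 65] ⇒ [18, 49, 68, 69]
  QalIV ACTTGCG/6: at [5, 24, 36, 58] ⇒ [11, 30, 42, 64]

All cut coordinates (distinct, sorted): [11, 18, 30, 42, 49, 64, 68, 69]

Fragment lengths:
  [0,11): 11 bp
  [11,18): 7 bp
  [18,30): 12 bp
  [30,42): 12 bp
  [42,49): 7 bp
  [49,64): 15 bp
  [64,68): 4 bp
  [68,69): 1 bp
  [69,71): 2 bp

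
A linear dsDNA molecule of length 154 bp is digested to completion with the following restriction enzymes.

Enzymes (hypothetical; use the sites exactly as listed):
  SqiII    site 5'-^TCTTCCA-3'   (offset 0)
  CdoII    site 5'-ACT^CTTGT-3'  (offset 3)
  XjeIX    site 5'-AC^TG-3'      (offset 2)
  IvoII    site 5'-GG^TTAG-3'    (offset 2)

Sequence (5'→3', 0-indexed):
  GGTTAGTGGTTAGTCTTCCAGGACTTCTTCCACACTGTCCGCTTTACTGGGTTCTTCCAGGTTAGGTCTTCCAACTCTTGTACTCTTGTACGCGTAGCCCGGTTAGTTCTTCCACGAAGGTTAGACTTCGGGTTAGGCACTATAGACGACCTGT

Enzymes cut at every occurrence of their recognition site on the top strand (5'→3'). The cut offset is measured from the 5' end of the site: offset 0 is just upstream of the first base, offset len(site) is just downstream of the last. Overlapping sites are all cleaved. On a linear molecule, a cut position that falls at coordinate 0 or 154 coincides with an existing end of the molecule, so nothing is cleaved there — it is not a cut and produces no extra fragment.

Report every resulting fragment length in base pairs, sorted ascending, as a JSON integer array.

Scan for sites:
  SqiII (TCTTCCA, off=0): starts [13, 25, 52, 66, 107] → cuts [13, 25, 52, 66, 107]
  CdoII (ACTCTTGT, off=3): starts [73, 81] → cuts [76, 84]
  XjeIX (ACTG, off=2): starts [33, 45] → cuts [35, 47]
  IvoII (GGTTAG, off=2): starts [0, 7, 59, 100, 118, 130] → cuts [2, 9, 61, 102, 120, 132]

All cut coordinates (distinct, sorted): [2, 9, 13, 25, 35, 47, 52, 61, 66, 76, 84, 102, 107, 120, 132]

Fragments:
  [0,2): 2 bp
  [2,9): 7 bp
  [9,13): 4 bp
  [13,25): 12 bp
  [25,35): 10 bp
  [35,47): 12 bp
  [47,52): 5 bp
  [52,61): 9 bp
  [61,66): 5 bp
  [66,76): 10 bp
  [76,84): 8 bp
  [84,102): 18 bp
  [102,107): 5 bp
  [107,120): 13 bp
  [120,132): 12 bp
  [132,154): 22 bp

[2,4,5,5,5,7,8,9,10,10,12,12,12,13,18,22]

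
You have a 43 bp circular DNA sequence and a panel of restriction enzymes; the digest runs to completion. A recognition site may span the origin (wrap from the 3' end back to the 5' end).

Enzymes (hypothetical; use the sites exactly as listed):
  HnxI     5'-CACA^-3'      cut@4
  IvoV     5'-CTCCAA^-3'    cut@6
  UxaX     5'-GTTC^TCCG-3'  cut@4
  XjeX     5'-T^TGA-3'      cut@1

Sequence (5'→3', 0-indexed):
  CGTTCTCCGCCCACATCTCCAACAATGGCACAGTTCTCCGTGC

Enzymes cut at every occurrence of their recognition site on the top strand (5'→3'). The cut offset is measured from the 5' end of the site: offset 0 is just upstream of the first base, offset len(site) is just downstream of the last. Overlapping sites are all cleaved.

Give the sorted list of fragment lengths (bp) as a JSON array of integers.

[4,7,10,10,12]

Per-enzyme occurrences:
  HnxI (CACA, off=4): starts [11, 28] → cuts [15, 32]
  IvoV (CTCCAA, off=6): starts [16] → cuts [22]
  UxaX (GTTCTCCG, off=4): starts [1, 32] → cuts [5, 36]
  XjeX (TTGA, off=1): no sites

Pooled cuts: [5, 15, 22, 32, 36]

Fragment lengths:
  5→15: 10 bp
  15→22: 7 bp
  22→32: 10 bp
  32→36: 4 bp
  36→5 (wrap): 43-36+5 = 12 bp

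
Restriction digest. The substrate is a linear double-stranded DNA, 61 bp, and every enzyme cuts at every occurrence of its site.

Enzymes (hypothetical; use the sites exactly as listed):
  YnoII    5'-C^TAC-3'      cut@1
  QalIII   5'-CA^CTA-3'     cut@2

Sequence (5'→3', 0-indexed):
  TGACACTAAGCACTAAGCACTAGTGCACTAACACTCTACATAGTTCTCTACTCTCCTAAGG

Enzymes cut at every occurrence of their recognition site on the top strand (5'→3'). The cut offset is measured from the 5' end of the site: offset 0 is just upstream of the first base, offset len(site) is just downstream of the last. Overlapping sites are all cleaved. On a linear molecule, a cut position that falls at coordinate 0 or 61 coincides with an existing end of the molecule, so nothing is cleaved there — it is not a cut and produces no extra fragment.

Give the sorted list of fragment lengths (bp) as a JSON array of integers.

[5,7,7,8,9,12,13]

Site scan:
  YnoII CTAC/1: at [35, 47] ⇒ [36, 48]
  QalIII CACTA/2: at [3, 10, 17, 25] ⇒ [5, 12, 19, 27]

All cut coordinates (distinct, sorted): [5, 12, 19, 27, 36, 48]

Fragments:
  [0,5): 5 bp
  [5,12): 7 bp
  [12,19): 7 bp
  [19,27): 8 bp
  [27,36): 9 bp
  [36,48): 12 bp
  [48,61): 13 bp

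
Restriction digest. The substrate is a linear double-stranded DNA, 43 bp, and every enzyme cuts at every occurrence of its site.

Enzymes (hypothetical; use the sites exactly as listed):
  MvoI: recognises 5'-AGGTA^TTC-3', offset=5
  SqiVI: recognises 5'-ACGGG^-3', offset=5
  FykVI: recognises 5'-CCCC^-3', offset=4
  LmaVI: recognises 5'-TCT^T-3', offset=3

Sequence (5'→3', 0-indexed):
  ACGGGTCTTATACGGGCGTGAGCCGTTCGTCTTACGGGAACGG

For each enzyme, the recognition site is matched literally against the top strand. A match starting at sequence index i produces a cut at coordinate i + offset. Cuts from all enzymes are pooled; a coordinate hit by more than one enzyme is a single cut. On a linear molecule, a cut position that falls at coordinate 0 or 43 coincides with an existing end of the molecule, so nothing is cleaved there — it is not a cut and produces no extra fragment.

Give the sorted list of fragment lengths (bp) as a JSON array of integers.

[3,5,5,6,8,16]

Per-enzyme occurrences:
  MvoI (AGGTATTC, off=5): no sites
  SqiVI (ACGGG, off=5): starts [0, 11, 33] → cuts [5, 16, 38]
  FykVI (CCCC, off=4): no sites
  LmaVI (TCTT, off=3): starts [5, 29] → cuts [8, 32]

Pooled cuts: [5, 8, 16, 32, 38]

Fragment lengths:
  [0,5): 5 bp
  [5,8): 3 bp
  [8,16): 8 bp
  [16,32): 16 bp
  [32,38): 6 bp
  [38,43): 5 bp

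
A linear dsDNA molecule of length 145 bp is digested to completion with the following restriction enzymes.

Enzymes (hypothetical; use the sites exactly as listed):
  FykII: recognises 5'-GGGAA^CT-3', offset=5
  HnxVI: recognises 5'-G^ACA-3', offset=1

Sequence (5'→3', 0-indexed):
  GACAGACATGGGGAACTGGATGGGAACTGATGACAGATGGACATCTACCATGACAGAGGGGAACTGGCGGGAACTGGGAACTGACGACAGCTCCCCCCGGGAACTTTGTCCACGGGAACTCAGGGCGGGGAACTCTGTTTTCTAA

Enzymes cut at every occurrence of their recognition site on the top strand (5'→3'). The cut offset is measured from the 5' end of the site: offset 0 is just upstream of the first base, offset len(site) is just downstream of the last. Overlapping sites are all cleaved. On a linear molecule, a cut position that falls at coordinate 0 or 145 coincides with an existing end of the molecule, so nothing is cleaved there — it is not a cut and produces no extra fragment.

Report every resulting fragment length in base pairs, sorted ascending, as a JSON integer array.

[1,4,6,6,7,8,10,10,11,11,12,13,14,15,17]

Scan for sites:
  FykII GGGAACT/5: at [10, 21, 58, 68, 75, 98, 113, 127] ⇒ [15, 26, 63, 73, 80, 103, 118, 132]
  HnxVI GACA/1: at [0, 4, 31, 39, 51, 85] ⇒ [1, 5, 32, 40, 52, 86]

All cut coordinates (distinct, sorted): [1, 5, 15, 26, 32, 40, 52, 63, 73, 80, 86, 103, 118, 132]

Fragment lengths:
  [0,1): 1 bp
  [1,5): 4 bp
  [5,15): 10 bp
  [15,26): 11 bp
  [26,32): 6 bp
  [32,40): 8 bp
  [40,52): 12 bp
  [52,63): 11 bp
  [63,73): 10 bp
  [73,80): 7 bp
  [80,86): 6 bp
  [86,103): 17 bp
  [103,118): 15 bp
  [118,132): 14 bp
  [132,145): 13 bp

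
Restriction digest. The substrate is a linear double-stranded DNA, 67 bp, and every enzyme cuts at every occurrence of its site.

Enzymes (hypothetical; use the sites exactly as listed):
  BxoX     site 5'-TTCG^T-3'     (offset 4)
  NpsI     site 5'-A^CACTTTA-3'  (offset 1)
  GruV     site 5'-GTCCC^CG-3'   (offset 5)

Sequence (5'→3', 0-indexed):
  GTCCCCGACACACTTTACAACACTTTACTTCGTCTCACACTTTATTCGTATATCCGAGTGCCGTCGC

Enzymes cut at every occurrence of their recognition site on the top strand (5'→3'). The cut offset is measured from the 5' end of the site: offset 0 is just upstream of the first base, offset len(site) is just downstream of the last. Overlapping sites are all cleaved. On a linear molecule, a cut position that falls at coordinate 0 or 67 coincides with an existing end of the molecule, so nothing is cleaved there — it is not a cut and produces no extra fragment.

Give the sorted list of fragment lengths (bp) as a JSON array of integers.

[5,5,5,10,11,12,19]

Site scan:
  BxoX TTCGT/4: at [28, 44] ⇒ [32, 48]
  NpsI ACACTTTA/1: at [9, 19, 36] ⇒ [10, 20, 37]
  GruV GTCCCCG/5: at [0] ⇒ [5]

All cut coordinates (distinct, sorted): [5, 10, 20, 32, 37, 48]

Fragment lengths:
  [0,5): 5 bp
  [5,10): 5 bp
  [10,20): 10 bp
  [20,32): 12 bp
  [32,37): 5 bp
  [37,48): 11 bp
  [48,67): 19 bp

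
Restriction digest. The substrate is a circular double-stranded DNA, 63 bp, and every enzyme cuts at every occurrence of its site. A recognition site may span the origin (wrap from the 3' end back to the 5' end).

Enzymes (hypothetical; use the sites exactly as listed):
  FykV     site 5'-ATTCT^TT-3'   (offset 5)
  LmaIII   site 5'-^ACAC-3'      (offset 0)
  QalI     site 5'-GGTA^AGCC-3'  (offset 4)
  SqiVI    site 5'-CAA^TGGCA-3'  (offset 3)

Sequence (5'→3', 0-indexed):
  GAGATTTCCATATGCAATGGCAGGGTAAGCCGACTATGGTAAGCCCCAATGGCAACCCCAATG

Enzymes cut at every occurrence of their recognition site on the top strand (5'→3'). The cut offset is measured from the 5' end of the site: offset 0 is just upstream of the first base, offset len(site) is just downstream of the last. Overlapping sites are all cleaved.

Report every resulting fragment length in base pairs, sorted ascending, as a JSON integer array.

Site scan:
  FykV (ATTCTTT, off=5): no sites
  LmaIII (ACAC, off=0): no sites
  QalI (GGTAAGCC, off=4): starts [23, 37] → cuts [27, 41]
  SqiVI (CAATGGCA, off=3): starts [14, 46] → cuts [17, 49]

All cut coordinates (distinct, sorted): [17, 27, 41, 49]

Fragments:
  17→27: 10 bp
  27→41: 14 bp
  41→49: 8 bp
  49→17 (wrap): 63-49+17 = 31 bp

[8,10,14,31]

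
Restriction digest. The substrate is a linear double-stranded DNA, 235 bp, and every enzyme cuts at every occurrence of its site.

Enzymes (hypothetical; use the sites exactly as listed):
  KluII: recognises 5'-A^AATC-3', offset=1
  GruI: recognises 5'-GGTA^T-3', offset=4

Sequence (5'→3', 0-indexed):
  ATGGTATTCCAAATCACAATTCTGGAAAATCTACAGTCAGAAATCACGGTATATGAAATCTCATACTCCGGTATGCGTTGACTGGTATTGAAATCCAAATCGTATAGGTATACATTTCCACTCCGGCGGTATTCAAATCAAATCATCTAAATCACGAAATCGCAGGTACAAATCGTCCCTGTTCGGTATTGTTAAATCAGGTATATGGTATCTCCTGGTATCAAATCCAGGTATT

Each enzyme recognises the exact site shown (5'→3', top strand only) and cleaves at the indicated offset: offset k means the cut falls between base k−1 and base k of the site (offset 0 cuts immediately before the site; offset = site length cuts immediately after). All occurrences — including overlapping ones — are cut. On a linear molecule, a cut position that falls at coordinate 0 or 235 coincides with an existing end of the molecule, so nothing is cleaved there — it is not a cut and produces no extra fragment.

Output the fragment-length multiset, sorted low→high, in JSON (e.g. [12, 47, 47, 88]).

[2,3,4,4,5,5,5,6,6,6,7,8,9,9,10,10,10,13,13,14,14,16,17,18,21]

Scan for sites:
  KluII (AAATC, off=1): starts [10, 26, 40, 55, 90, 96, 134, 139, 148, 156, 169, 193, 222] → cuts [11, 27, 41, 56, 91, 97, 135, 140, 149, 157, 170, 194, 223]
  GruI (GGTAT, off=4): starts [2, 47, 69, 83, 106, 127, 184, 199, 206, 216, 229] → cuts [6, 51, 73, 87, 110, 131, 188, 203, 210, 220, 233]

Pooled cuts: [6, 11, 27, 41, 51, 56, 73, 87, 91, 97, 110, 131, 135, 140, 149, 157, 170, 188, 194, 203, 210, 220, 223, 233]

Fragment lengths:
  [0,6): 6 bp
  [6,11): 5 bp
  [11,27): 16 bp
  [27,41): 14 bp
  [41,51): 10 bp
  [51,56): 5 bp
  [56,73): 17 bp
  [73,87): 14 bp
  [87,91): 4 bp
  [91,97): 6 bp
  [97,110): 13 bp
  [110,131): 21 bp
  [131,135): 4 bp
  [135,140): 5 bp
  [140,149): 9 bp
  [149,157): 8 bp
  [157,170): 13 bp
  [170,188): 18 bp
  [188,194): 6 bp
  [194,203): 9 bp
  [203,210): 7 bp
  [210,220): 10 bp
  [220,223): 3 bp
  [223,233): 10 bp
  [233,235): 2 bp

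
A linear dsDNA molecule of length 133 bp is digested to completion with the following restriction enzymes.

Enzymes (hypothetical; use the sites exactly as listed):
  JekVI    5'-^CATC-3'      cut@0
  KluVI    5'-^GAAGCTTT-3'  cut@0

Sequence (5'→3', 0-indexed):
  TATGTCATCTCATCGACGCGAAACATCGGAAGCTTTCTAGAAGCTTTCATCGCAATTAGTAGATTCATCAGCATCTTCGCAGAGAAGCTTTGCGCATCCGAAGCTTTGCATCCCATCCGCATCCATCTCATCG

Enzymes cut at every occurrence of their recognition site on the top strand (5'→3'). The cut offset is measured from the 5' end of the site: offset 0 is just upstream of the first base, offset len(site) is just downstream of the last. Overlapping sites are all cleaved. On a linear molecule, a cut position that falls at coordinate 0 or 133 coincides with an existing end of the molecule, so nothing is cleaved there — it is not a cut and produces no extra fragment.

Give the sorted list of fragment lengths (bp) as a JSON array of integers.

[4,5,5,5,5,5,5,5,6,6,8,9,11,11,12,13,18]

Scan for sites:
  JekVI (CATC, off=0): starts [5, 10, 23, 47, 65, 71, 94, 108, 113, 119, 123, 128] → cuts [5, 10, 23, 47, 65, 71, 94, 108, 113, 119, 123, 128]
  KluVI (GAAGCTTT, off=0): starts [28, 39, 83, 99] → cuts [28, 39, 83, 99]

All cut coordinates (distinct, sorted): [5, 10, 23, 28, 39, 47, 65, 71, 83, 94, 99, 108, 113, 119, 123, 128]

Fragments:
  [0,5): 5 bp
  [5,10): 5 bp
  [10,23): 13 bp
  [23,28): 5 bp
  [28,39): 11 bp
  [39,47): 8 bp
  [47,65): 18 bp
  [65,71): 6 bp
  [71,83): 12 bp
  [83,94): 11 bp
  [94,99): 5 bp
  [99,108): 9 bp
  [108,113): 5 bp
  [113,119): 6 bp
  [119,123): 4 bp
  [123,128): 5 bp
  [128,133): 5 bp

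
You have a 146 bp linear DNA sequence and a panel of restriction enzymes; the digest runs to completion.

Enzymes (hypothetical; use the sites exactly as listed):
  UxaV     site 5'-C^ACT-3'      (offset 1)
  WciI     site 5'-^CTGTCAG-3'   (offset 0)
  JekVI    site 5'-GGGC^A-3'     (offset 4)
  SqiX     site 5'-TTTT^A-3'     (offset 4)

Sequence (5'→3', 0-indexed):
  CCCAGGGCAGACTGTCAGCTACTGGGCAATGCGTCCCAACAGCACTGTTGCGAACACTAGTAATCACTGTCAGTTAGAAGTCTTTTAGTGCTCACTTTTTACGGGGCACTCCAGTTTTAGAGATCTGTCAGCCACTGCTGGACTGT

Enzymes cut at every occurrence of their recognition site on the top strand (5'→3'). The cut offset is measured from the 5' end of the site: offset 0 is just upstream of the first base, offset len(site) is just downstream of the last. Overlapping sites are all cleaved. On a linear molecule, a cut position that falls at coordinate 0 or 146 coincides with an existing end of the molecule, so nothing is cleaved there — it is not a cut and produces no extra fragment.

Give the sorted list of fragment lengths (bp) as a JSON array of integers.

[1,3,6,7,7,7,8,9,10,11,12,13,16,16,20]

Scan for sites:
  UxaV (CACT, off=1): starts [42, 54, 64, 92, 106, 132] → cuts [43, 55, 65, 93, 107, 133]
  WciI (CTGTCAG, off=0): starts [11, 66, 124] → cuts [11, 66, 124]
  JekVI (GGGCA, off=4): starts [4, 23, 103] → cuts [8, 27, 107]
  SqiX (TTTTA, off=4): starts [82, 96, 114] → cuts [86, 100, 118]

All cut coordinates (distinct, sorted): [8, 11, 27, 43, 55, 65, 66, 86, 93, 100, 107, 118, 124, 133]

Fragments:
  [0,8): 8 bp
  [8,11): 3 bp
  [11,27): 16 bp
  [27,43): 16 bp
  [43,55): 12 bp
  [55,65): 10 bp
  [65,66): 1 bp
  [66,86): 20 bp
  [86,93): 7 bp
  [93,100): 7 bp
  [100,107): 7 bp
  [107,118): 11 bp
  [118,124): 6 bp
  [124,133): 9 bp
  [133,146): 13 bp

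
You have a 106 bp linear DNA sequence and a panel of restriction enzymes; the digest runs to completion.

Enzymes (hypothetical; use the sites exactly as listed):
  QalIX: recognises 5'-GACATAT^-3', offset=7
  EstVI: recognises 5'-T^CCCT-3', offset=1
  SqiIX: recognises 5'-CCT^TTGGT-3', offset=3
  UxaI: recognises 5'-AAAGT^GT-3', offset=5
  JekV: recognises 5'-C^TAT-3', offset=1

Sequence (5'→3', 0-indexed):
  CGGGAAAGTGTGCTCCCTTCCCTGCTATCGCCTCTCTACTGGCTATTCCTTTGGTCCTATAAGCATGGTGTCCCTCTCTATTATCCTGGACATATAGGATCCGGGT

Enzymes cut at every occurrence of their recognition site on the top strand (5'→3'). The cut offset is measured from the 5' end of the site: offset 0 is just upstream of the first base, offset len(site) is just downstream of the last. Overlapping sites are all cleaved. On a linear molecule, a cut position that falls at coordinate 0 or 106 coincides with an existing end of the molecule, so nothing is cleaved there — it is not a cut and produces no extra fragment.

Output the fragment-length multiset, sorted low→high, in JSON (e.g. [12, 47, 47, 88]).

Per-enzyme occurrences:
  QalIX GACATAT/7: at [88] ⇒ [95]
  EstVI TCCCT/1: at [13, 18, 70] ⇒ [14, 19, 71]
  SqiIX CCTTTGGT/3: at [47] ⇒ [50]
  UxaI AAAGTGT/5: at [4] ⇒ [9]
  JekV CTAT/1: at [24, 42, 56, 77] ⇒ [25, 43, 57, 78]

All cut coordinates (distinct, sorted): [9, 14, 19, 25, 43, 50, 57, 71, 78, 95]

Fragments:
  [0,9): 9 bp
  [9,14): 5 bp
  [14,19): 5 bp
  [19,25): 6 bp
  [25,43): 18 bp
  [43,50): 7 bp
  [50,57): 7 bp
  [57,71): 14 bp
  [71,78): 7 bp
  [78,95): 17 bp
  [95,106): 11 bp

[5,5,6,7,7,7,9,11,14,17,18]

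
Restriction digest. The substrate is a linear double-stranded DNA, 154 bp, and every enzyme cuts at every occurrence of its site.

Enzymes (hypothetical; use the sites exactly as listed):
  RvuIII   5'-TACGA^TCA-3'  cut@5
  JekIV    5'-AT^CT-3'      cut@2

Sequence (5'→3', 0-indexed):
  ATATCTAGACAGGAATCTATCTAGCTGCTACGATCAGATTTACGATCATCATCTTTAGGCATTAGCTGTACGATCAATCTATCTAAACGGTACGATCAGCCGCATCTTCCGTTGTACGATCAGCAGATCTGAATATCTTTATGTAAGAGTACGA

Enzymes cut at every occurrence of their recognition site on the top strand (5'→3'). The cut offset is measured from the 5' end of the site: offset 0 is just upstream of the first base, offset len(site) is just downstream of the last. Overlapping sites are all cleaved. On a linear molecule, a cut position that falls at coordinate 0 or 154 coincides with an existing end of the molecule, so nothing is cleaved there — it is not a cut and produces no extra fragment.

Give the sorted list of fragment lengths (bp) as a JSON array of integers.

Per-enzyme occurrences:
  RvuIII (TACGATCA, off=5): starts [28, 40, 68, 90, 114] → cuts [33, 45, 73, 95, 119]
  JekIV (ATCT, off=2): starts [2, 14, 18, 50, 76, 80, 103, 126, 134] → cuts [4, 16, 20, 52, 78, 82, 105, 128, 136]

Pooled cuts: [4, 16, 20, 33, 45, 52, 73, 78, 82, 95, 105, 119, 128, 136]

Fragments:
  [0,4): 4 bp
  [4,16): 12 bp
  [16,20): 4 bp
  [20,33): 13 bp
  [33,45): 12 bp
  [45,52): 7 bp
  [52,73): 21 bp
  [73,78): 5 bp
  [78,82): 4 bp
  [82,95): 13 bp
  [95,105): 10 bp
  [105,119): 14 bp
  [119,128): 9 bp
  [128,136): 8 bp
  [136,154): 18 bp

[4,4,4,5,7,8,9,10,12,12,13,13,14,18,21]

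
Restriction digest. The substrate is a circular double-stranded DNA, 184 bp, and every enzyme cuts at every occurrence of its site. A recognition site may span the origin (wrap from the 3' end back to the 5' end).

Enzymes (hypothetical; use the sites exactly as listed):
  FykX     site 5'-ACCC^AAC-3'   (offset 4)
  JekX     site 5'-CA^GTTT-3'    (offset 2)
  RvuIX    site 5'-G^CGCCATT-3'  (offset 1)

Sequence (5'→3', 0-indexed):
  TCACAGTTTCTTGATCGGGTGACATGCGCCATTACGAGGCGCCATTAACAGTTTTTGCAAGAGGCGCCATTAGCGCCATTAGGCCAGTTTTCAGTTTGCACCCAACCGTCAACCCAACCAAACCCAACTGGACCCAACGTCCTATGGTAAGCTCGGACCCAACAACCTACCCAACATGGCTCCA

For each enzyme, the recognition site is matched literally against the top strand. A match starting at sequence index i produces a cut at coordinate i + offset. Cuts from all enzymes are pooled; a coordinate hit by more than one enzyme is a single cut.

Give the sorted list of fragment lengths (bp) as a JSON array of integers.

Scan for sites:
  FykX ACCCAAC/4: at [99, 111, 121, 131, 156, 168] ⇒ [103, 115, 125, 135, 160, 172]
  JekX CAGTTT/2: at [3, 48, 84, 91] ⇒ [5, 50, 86, 93]
  RvuIX GCGCCATT/1: at [25, 38, 63, 72] ⇒ [26, 39, 64, 73]

All cut coordinates (distinct, sorted): [5, 26, 39, 50, 64, 73, 86, 93, 103, 115, 125, 135, 160, 172]

Fragments:
  5→26: 21 bp
  26→39: 13 bp
  39→50: 11 bp
  50→64: 14 bp
  64→73: 9 bp
  73→86: 13 bp
  86→93: 7 bp
  93→103: 10 bp
  103→115: 12 bp
  115→125: 10 bp
  125→135: 10 bp
  135→160: 25 bp
  160→172: 12 bp
  172→5 (wrap): 184-172+5 = 17 bp

[7,9,10,10,10,11,12,12,13,13,14,17,21,25]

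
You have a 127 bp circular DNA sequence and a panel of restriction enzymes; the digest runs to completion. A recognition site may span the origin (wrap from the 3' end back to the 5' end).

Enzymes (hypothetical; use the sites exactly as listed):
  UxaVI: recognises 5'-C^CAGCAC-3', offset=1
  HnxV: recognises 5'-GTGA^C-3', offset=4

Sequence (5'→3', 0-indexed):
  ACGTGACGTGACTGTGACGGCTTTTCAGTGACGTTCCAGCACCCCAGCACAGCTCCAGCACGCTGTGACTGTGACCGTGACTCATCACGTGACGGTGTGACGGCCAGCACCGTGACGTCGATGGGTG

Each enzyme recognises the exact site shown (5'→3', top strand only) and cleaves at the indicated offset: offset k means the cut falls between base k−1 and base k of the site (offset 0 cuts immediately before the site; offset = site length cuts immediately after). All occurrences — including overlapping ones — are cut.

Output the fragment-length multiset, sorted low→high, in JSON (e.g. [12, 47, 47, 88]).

Site scan:
  UxaVI (CCAGCAC, off=1): starts [35, 43, 54, 103] → cuts [36, 44, 55, 104]
  HnxV (GTGAC, off=4): starts [2, 7, 13, 27, 64, 70, 76, 88, 96, 111, 124] → cuts [1, 6, 11, 17, 31, 68, 74, 80, 92, 100, 115]

All cut coordinates (distinct, sorted): [1, 6, 11, 17, 31, 36, 44, 55, 68, 74, 80, 92, 100, 104, 115]

Fragments:
  1→6: 5 bp
  6→11: 5 bp
  11→17: 6 bp
  17→31: 14 bp
  31→36: 5 bp
  36→44: 8 bp
  44→55: 11 bp
  55→68: 13 bp
  68→74: 6 bp
  74→80: 6 bp
  80→92: 12 bp
  92→100: 8 bp
  100→104: 4 bp
  104→115: 11 bp
  115→1 (wrap): 127-115+1 = 13 bp

[4,5,5,5,6,6,6,8,8,11,11,12,13,13,14]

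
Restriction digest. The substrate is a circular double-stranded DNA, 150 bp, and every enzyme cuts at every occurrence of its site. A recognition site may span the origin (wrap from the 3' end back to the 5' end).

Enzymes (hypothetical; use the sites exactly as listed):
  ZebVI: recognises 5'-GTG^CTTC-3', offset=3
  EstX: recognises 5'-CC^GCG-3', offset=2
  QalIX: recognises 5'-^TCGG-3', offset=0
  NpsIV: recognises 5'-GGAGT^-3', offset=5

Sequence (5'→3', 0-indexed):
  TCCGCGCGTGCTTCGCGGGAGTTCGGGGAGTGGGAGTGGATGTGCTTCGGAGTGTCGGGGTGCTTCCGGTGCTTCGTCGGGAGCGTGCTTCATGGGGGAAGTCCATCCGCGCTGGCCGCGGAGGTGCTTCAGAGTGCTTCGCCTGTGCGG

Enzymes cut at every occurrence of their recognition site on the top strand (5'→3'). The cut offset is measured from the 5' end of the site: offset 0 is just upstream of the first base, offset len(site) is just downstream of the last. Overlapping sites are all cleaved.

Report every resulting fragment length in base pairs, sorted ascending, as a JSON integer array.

Scan for sites:
  ZebVI (GTGCTTC, off=3): starts [7, 41, 59, 68, 84, 123, 133] → cuts [10, 44, 62, 71, 87, 126, 136]
  EstX (CCGCG, off=2): starts [1, 106, 115] → cuts [3, 108, 117]
  QalIX (TCGG, off=0): starts [22, 46, 54, 76] → cuts [22, 46, 54, 76]
  NpsIV (GGAGT, off=5): starts [17, 26, 32, 48] → cuts [22, 31, 37, 53]

Pooled cuts: [3, 10, 22, 31, 37, 44, 46, 53, 54, 62, 71, 76, 87, 108, 117, 126, 136]

Fragments:
  3→10: 7 bp
  10→22: 12 bp
  22→31: 9 bp
  31→37: 6 bp
  37→44: 7 bp
  44→46: 2 bp
  46→53: 7 bp
  53→54: 1 bp
  54→62: 8 bp
  62→71: 9 bp
  71→76: 5 bp
  76→87: 11 bp
  87→108: 21 bp
  108→117: 9 bp
  117→126: 9 bp
  126→136: 10 bp
  136→3 (wrap): 150-136+3 = 17 bp

[1,2,5,6,7,7,7,8,9,9,9,9,10,11,12,17,21]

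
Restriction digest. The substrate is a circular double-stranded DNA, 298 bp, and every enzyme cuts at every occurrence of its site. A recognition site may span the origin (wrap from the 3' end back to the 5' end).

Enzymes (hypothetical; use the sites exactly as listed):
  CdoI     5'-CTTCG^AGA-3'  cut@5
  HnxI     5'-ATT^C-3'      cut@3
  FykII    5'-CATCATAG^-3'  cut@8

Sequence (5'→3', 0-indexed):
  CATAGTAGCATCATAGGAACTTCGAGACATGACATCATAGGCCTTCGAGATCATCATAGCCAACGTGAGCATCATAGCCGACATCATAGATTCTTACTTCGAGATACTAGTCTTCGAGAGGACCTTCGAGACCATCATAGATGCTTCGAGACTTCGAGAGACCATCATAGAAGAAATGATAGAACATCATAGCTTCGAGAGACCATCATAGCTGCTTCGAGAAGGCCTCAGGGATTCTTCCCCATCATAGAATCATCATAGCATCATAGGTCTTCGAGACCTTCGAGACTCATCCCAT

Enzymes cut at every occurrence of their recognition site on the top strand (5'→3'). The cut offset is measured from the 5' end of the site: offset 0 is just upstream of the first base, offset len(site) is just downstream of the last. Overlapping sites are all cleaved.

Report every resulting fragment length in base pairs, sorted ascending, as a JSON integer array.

Scan for sites:
  CdoI (CTTCGAGA, off=5): starts [19, 42, 96, 111, 123, 143, 151, 192, 214, 271, 280] → cuts [24, 47, 101, 116, 128, 148, 156, 197, 219, 276, 285]
  HnxI (ATTC, off=3): starts [89, 233] → cuts [92, 236]
  FykII (CATCATAG, off=8): starts [8, 32, 51, 69, 81, 132, 162, 184, 203, 242, 253, 261, 295] → cuts [5, 16, 40, 59, 77, 89, 140, 170, 192, 211, 250, 261, 269]

All cut coordinates (distinct, sorted): [5, 16, 24, 40, 47, 59, 77, 89, 92, 101, 116, 128, 140, 148, 156, 170, 192, 197, 211, 219, 236, 250, 261, 269, 276, 285]

Fragment lengths:
  5→16: 11 bp
  16→24: 8 bp
  24→40: 16 bp
  40→47: 7 bp
  47→59: 12 bp
  59→77: 18 bp
  77→89: 12 bp
  89→92: 3 bp
  92→101: 9 bp
  101→116: 15 bp
  116→128: 12 bp
  128→140: 12 bp
  140→148: 8 bp
  148→156: 8 bp
  156→170: 14 bp
  170→192: 22 bp
  192→197: 5 bp
  197→211: 14 bp
  211→219: 8 bp
  219→236: 17 bp
  236→250: 14 bp
  250→261: 11 bp
  261→269: 8 bp
  269→276: 7 bp
  276→285: 9 bp
  285→5 (wrap): 298-285+5 = 18 bp

[3,5,7,7,8,8,8,8,8,9,9,11,11,12,12,12,12,14,14,14,15,16,17,18,18,22]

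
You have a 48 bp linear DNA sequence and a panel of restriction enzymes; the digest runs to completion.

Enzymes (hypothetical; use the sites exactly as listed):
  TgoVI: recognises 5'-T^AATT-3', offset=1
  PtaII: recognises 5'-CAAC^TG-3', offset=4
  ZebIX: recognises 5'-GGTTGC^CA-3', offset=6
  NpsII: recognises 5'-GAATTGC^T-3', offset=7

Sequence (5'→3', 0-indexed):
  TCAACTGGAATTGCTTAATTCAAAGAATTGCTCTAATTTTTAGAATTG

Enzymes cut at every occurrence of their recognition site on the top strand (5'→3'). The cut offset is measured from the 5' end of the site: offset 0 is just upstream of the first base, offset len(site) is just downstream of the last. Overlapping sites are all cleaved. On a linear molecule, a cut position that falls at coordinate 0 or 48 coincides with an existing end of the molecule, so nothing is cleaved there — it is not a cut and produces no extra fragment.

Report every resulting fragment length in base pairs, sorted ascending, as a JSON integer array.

[2,3,5,9,14,15]

Scan for sites:
  TgoVI (TAATT, off=1): starts [15, 33] → cuts [16, 34]
  PtaII (CAACTG, off=4): starts [1] → cuts [5]
  ZebIX (GGTTGCCA, off=6): no sites
  NpsII (GAATTGCT, off=7): starts [7, 24] → cuts [14, 31]

Pooled cuts: [5, 14, 16, 31, 34]

Fragment lengths:
  [0,5): 5 bp
  [5,14): 9 bp
  [14,16): 2 bp
  [16,31): 15 bp
  [31,34): 3 bp
  [34,48): 14 bp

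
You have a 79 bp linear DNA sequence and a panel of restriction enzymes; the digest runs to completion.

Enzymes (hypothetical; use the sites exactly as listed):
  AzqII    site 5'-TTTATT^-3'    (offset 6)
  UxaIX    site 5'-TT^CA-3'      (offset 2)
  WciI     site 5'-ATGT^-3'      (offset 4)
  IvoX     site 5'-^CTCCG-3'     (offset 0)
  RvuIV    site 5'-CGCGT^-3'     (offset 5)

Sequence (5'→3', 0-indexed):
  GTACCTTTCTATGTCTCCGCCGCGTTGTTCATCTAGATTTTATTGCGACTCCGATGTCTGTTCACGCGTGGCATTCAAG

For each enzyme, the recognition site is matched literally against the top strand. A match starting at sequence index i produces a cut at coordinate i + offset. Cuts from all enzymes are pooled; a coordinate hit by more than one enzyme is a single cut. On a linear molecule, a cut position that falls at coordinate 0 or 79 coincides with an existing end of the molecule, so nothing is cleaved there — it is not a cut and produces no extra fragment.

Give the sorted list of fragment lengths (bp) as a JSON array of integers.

[4,4,4,5,6,7,9,11,14,15]

Site scan:
  AzqII TTTATT/6: at [38] ⇒ [44]
  UxaIX TTCA/2: at [27, 60, 73] ⇒ [29, 62, 75]
  WciI ATGT/4: at [10, 53] ⇒ [14, 57]
  IvoX CTCCG/0: at [14, 48] ⇒ [14, 48]
  RvuIV CGCGT/5: at [20, 64] ⇒ [25, 69]

All cut coordinates (distinct, sorted): [14, 25, 29, 44, 48, 57, 62, 69, 75]

Fragment lengths:
  [0,14): 14 bp
  [14,25): 11 bp
  [25,29): 4 bp
  [29,44): 15 bp
  [44,48): 4 bp
  [48,57): 9 bp
  [57,62): 5 bp
  [62,69): 7 bp
  [69,75): 6 bp
  [75,79): 4 bp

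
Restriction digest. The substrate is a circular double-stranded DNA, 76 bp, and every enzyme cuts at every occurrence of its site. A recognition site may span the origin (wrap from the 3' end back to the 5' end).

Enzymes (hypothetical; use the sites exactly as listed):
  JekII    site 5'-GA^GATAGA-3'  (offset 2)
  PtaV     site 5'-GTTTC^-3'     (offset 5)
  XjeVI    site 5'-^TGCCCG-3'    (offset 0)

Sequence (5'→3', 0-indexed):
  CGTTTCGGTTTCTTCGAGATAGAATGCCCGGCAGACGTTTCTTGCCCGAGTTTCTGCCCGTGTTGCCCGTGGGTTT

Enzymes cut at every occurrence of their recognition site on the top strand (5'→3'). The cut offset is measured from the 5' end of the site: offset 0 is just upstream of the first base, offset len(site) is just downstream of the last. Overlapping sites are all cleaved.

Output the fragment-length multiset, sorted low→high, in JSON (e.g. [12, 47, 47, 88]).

Per-enzyme occurrences:
  JekII (GAGATAGA, off=2): starts [15] → cuts [17]
  PtaV (GTTTC, off=5): starts [1, 7, 36, 49, 72] → cuts [1, 6, 12, 41, 54]
  XjeVI (TGCCCG, off=0): starts [24, 42, 54, 63] → cuts [24, 42, 54, 63]

All cut coordinates (distinct, sorted): [1, 6, 12, 17, 24, 41, 42, 54, 63]

Fragments:
  1→6: 5 bp
  6→12: 6 bp
  12→17: 5 bp
  17→24: 7 bp
  24→41: 17 bp
  41→42: 1 bp
  42→54: 12 bp
  54→63: 9 bp
  63→1 (wrap): 76-63+1 = 14 bp

[1,5,5,6,7,9,12,14,17]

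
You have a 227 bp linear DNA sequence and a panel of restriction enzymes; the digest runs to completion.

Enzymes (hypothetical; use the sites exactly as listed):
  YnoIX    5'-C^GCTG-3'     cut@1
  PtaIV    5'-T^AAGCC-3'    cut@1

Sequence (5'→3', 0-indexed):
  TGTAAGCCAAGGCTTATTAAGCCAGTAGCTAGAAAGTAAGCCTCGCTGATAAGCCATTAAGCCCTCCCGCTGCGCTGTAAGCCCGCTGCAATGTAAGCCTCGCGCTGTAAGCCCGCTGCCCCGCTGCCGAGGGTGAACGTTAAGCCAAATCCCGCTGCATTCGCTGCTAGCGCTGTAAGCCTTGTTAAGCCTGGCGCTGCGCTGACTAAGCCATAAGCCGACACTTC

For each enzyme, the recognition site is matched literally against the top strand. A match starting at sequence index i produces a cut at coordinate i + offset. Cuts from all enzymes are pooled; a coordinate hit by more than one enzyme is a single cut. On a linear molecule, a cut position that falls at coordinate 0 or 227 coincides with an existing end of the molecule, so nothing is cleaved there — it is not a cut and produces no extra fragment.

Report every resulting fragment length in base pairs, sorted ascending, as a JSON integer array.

Per-enzyme occurrences:
  YnoIX (CGCTG, off=1): starts [43, 67, 72, 83, 102, 113, 121, 152, 161, 170, 194, 199] → cuts [44, 68, 73, 84, 103, 114, 122, 153, 162, 171, 195, 200]
  PtaIV (TAAGCC, off=1): starts [2, 17, 36, 49, 57, 77, 93, 107, 140, 175, 185, 206, 213] → cuts [3, 18, 37, 50, 58, 78, 94, 108, 141, 176, 186, 207, 214]

All cut coordinates (distinct, sorted): [3, 18, 37, 44, 50, 58, 68, 73, 78, 84, 94, 103, 108, 114, 122, 141, 153, 162, 171, 176, 186, 195, 200, 207, 214]

Fragment lengths:
  [0,3): 3 bp
  [3,18): 15 bp
  [18,37): 19 bp
  [37,44): 7 bp
  [44,50): 6 bp
  [50,58): 8 bp
  [58,68): 10 bp
  [68,73): 5 bp
  [73,78): 5 bp
  [78,84): 6 bp
  [84,94): 10 bp
  [94,103): 9 bp
  [103,108): 5 bp
  [108,114): 6 bp
  [114,122): 8 bp
  [122,141): 19 bp
  [141,153): 12 bp
  [153,162): 9 bp
  [162,171): 9 bp
  [171,176): 5 bp
  [176,186): 10 bp
  [186,195): 9 bp
  [195,200): 5 bp
  [200,207): 7 bp
  [207,214): 7 bp
  [214,227): 13 bp

[3,5,5,5,5,5,6,6,6,7,7,7,8,8,9,9,9,9,10,10,10,12,13,15,19,19]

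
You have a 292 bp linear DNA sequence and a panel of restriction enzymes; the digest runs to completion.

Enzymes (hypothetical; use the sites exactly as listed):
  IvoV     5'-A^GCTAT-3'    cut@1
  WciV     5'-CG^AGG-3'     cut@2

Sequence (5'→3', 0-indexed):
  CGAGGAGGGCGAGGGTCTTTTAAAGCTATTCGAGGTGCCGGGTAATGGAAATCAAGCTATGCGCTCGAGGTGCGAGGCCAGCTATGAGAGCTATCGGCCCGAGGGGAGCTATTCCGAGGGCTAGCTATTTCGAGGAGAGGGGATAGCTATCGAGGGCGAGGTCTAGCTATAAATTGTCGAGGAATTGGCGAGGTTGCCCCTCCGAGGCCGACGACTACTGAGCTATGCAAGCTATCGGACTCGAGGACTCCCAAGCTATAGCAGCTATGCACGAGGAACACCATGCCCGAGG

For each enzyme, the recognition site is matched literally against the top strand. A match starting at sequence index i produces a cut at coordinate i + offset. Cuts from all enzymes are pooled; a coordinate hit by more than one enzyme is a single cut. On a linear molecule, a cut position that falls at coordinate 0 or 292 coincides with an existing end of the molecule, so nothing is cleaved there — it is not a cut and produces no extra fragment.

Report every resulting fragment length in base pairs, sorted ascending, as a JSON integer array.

Site scan:
  IvoV AGCTAT/1: at [23, 54, 79, 88, 106, 122, 144, 164, 220, 229, 253, 262] ⇒ [24, 55, 80, 89, 107, 123, 145, 165, 221, 230, 254, 263]
  WciV CGAGG/2: at [0, 9, 30, 65, 72, 99, 114, 130, 150, 156, 177, 188, 202, 241, 271, 287] ⇒ [2, 11, 32, 67, 74, 101, 116, 132, 152, 158, 179, 190, 204, 243, 273, 289]

Pooled cuts: [2, 11, 24, 32, 55, 67, 74, 80, 89, 101, 107, 116, 123, 132, 145, 152, 158, 165, 179, 190, 204, 221, 230, 243, 254, 263, 273, 289]

Fragment lengths:
  [0,2): 2 bp
  [2,11): 9 bp
  [11,24): 13 bp
  [24,32): 8 bp
  [32,55): 23 bp
  [55,67): 12 bp
  [67,74): 7 bp
  [74,80): 6 bp
  [80,89): 9 bp
  [89,101): 12 bp
  [101,107): 6 bp
  [107,116): 9 bp
  [116,123): 7 bp
  [123,132): 9 bp
  [132,145): 13 bp
  [145,152): 7 bp
  [152,158): 6 bp
  [158,165): 7 bp
  [165,179): 14 bp
  [179,190): 11 bp
  [190,204): 14 bp
  [204,221): 17 bp
  [221,230): 9 bp
  [230,243): 13 bp
  [243,254): 11 bp
  [254,263): 9 bp
  [263,273): 10 bp
  [273,289): 16 bp
  [289,292): 3 bp

[2,3,6,6,6,7,7,7,7,8,9,9,9,9,9,9,10,11,11,12,12,13,13,13,14,14,16,17,23]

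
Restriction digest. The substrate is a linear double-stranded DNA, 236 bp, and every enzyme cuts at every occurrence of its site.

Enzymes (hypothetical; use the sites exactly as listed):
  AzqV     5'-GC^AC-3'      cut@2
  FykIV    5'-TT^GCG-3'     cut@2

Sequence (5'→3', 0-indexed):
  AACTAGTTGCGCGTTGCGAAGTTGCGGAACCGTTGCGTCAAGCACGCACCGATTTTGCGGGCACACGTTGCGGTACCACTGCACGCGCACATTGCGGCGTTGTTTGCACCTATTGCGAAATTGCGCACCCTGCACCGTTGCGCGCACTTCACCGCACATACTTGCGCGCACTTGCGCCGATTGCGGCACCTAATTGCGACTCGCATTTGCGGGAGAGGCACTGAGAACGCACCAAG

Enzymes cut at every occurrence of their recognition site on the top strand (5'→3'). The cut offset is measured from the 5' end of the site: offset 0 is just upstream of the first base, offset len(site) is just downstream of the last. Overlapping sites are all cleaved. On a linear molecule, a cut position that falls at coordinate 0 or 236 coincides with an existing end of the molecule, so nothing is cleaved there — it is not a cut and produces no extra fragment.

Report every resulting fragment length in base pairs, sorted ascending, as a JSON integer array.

Site scan:
  AzqV (GCAC, off=2): starts [41, 45, 60, 80, 86, 105, 124, 131, 143, 153, 167, 185, 217, 228] → cuts [43, 47, 62, 82, 88, 107, 126, 133, 145, 155, 169, 187, 219, 230]
  FykIV (TTGCG, off=2): starts [6, 13, 21, 32, 54, 67, 91, 112, 120, 137, 161, 171, 180, 193, 206] → cuts [8, 15, 23, 34, 56, 69, 93, 114, 122, 139, 163, 173, 182, 195, 208]

All cut coordinates (distinct, sorted): [8, 15, 23, 34, 43, 47, 56, 62, 69, 82, 88, 93, 107, 114, 122, 126, 133, 139, 145, 155, 163, 169, 173, 182, 187, 195, 208, 219, 230]

Fragments:
  [0,8): 8 bp
  [8,15): 7 bp
  [15,23): 8 bp
  [23,34): 11 bp
  [34,43): 9 bp
  [43,47): 4 bp
  [47,56): 9 bp
  [56,62): 6 bp
  [62,69): 7 bp
  [69,82): 13 bp
  [82,88): 6 bp
  [88,93): 5 bp
  [93,107): 14 bp
  [107,114): 7 bp
  [114,122): 8 bp
  [122,126): 4 bp
  [126,133): 7 bp
  [133,139): 6 bp
  [139,145): 6 bp
  [145,155): 10 bp
  [155,163): 8 bp
  [163,169): 6 bp
  [169,173): 4 bp
  [173,182): 9 bp
  [182,187): 5 bp
  [187,195): 8 bp
  [195,208): 13 bp
  [208,219): 11 bp
  [219,230): 11 bp
  [230,236): 6 bp

[4,4,4,5,5,6,6,6,6,6,6,7,7,7,7,8,8,8,8,8,9,9,9,10,11,11,11,13,13,14]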